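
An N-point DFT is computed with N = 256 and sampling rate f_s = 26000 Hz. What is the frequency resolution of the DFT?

DFT frequency resolution = f_s / N
= 26000 / 256 = 1625/16 Hz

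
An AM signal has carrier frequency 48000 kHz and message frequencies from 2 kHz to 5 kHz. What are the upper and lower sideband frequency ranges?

Upper sideband (USB) = fc + [fm_low, fm_high] = 48000 + [2, 5] = [48002, 48005] kHz
Lower sideband (LSB) = fc - [fm_high, fm_low] = 48000 - [5, 2] = [47995, 47998] kHz
Total occupied spectrum: 47995 kHz to 48005 kHz (plus carrier at 48000 kHz)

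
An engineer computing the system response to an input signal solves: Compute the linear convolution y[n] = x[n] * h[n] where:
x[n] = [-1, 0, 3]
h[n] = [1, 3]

y[n] = sum_k x[k]*h[n-k]. Output length = len(x) + len(h) - 1 = 3 + 2 - 1 = 4.
y[0] = -1*1 = -1
y[1] = 0*1 + -1*3 = -3
y[2] = 3*1 + 0*3 = 3
y[3] = 3*3 = 9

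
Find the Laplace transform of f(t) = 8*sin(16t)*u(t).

Standard pair: sin(wt)*u(t) <-> w/(s^2+w^2)
With w = 16: L{8*sin(16t)*u(t)} = 128/(s^2+256)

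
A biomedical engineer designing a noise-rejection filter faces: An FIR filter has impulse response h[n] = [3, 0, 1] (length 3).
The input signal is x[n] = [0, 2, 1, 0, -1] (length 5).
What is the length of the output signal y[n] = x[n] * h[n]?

For linear convolution, the output length is:
len(y) = len(x) + len(h) - 1 = 5 + 3 - 1 = 7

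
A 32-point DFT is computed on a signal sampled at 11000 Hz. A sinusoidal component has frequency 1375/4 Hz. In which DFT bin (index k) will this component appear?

DFT frequency resolution = f_s/N = 11000/32 = 1375/4 Hz
Bin index k = f_signal / resolution = 1375/4 / 1375/4 = 1
The signal frequency 1375/4 Hz falls in DFT bin k = 1.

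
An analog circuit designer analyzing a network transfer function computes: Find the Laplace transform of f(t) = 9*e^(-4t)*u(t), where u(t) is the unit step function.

Standard Laplace transform pair:
e^(-at)*u(t) <-> 1/(s+a)
With a = 4: L{9*e^(-4t)*u(t)} = 9/(s+4), ROC: Re(s) > -4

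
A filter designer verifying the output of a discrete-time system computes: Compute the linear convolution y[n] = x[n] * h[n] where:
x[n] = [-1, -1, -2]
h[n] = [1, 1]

y[n] = sum_k x[k]*h[n-k]. Output length = len(x) + len(h) - 1 = 3 + 2 - 1 = 4.
y[0] = -1*1 = -1
y[1] = -1*1 + -1*1 = -2
y[2] = -2*1 + -1*1 = -3
y[3] = -2*1 = -2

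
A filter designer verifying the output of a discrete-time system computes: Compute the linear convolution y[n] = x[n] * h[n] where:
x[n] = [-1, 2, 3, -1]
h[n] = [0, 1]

y[n] = sum_k x[k]*h[n-k]. Output length = len(x) + len(h) - 1 = 4 + 2 - 1 = 5.
y[0] = -1*0 = 0
y[1] = 2*0 + -1*1 = -1
y[2] = 3*0 + 2*1 = 2
y[3] = -1*0 + 3*1 = 3
y[4] = -1*1 = -1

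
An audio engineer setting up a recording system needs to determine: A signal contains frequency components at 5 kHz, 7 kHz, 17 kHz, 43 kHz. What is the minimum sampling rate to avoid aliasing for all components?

The highest frequency component is f_max = 43 kHz.
Nyquist rate = 2 * f_max = 2 * 43 kHz = 86 kHz.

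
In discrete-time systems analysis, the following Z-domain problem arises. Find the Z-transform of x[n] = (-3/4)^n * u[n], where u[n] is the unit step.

The Z-transform of a^n * u[n] is z/(z-a) for |z| > |a|.
Here a = -3/4, so X(z) = z/(z - (-3/4)) = 4z/(4z + 3)
ROC: |z| > 3/4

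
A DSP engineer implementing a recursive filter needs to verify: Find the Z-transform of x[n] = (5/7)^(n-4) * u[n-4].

Time-shifting property: if X(z) = Z{x[n]}, then Z{x[n-d]} = z^(-d) * X(z)
X(z) = z/(z - 5/7) for x[n] = (5/7)^n * u[n]
Z{x[n-4]} = z^(-4) * z/(z - 5/7) = z^(-3)/(z - 5/7)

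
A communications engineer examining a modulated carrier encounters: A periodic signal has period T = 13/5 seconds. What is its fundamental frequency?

The fundamental frequency is the reciprocal of the period.
f = 1/T = 1/(13/5) = 5/13 Hz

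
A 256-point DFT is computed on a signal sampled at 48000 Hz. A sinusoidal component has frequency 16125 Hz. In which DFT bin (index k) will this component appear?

DFT frequency resolution = f_s/N = 48000/256 = 375/2 Hz
Bin index k = f_signal / resolution = 16125 / 375/2 = 86
The signal frequency 16125 Hz falls in DFT bin k = 86.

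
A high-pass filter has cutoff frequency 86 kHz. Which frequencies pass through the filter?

A high-pass filter passes all frequencies above the cutoff frequency 86 kHz and attenuates lower frequencies.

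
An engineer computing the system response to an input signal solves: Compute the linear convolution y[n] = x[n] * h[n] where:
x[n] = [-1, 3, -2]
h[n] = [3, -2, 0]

y[n] = sum_k x[k]*h[n-k]. Output length = len(x) + len(h) - 1 = 3 + 3 - 1 = 5.
y[0] = -1*3 = -3
y[1] = 3*3 + -1*-2 = 11
y[2] = -2*3 + 3*-2 + -1*0 = -12
y[3] = -2*-2 + 3*0 = 4
y[4] = -2*0 = 0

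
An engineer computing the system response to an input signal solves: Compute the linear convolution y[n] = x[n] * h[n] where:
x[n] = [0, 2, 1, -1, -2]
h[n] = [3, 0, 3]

y[n] = sum_k x[k]*h[n-k]. Output length = len(x) + len(h) - 1 = 5 + 3 - 1 = 7.
y[0] = 0*3 = 0
y[1] = 2*3 + 0*0 = 6
y[2] = 1*3 + 2*0 + 0*3 = 3
y[3] = -1*3 + 1*0 + 2*3 = 3
y[4] = -2*3 + -1*0 + 1*3 = -3
y[5] = -2*0 + -1*3 = -3
y[6] = -2*3 = -6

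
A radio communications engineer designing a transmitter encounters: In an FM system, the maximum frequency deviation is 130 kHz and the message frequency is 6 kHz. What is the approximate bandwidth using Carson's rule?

Carson's rule: BW = 2*(delta_f + f_m)
= 2*(130 + 6) kHz = 272 kHz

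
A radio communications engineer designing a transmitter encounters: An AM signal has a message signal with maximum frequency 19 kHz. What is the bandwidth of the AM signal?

In AM (double-sideband), the bandwidth is twice the message frequency.
BW = 2 * f_m = 2 * 19 kHz = 38 kHz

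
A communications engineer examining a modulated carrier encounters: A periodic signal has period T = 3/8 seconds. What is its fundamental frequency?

The fundamental frequency is the reciprocal of the period.
f = 1/T = 1/(3/8) = 8/3 Hz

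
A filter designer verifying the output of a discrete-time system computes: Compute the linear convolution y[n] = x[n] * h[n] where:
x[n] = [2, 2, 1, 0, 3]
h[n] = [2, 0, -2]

y[n] = sum_k x[k]*h[n-k]. Output length = len(x) + len(h) - 1 = 5 + 3 - 1 = 7.
y[0] = 2*2 = 4
y[1] = 2*2 + 2*0 = 4
y[2] = 1*2 + 2*0 + 2*-2 = -2
y[3] = 0*2 + 1*0 + 2*-2 = -4
y[4] = 3*2 + 0*0 + 1*-2 = 4
y[5] = 3*0 + 0*-2 = 0
y[6] = 3*-2 = -6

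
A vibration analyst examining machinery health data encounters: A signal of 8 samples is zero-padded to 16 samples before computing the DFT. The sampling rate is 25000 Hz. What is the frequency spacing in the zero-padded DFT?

Original DFT: N = 8, resolution = f_s/N = 25000/8 = 3125 Hz
Zero-padded DFT: N = 16, resolution = f_s/N = 25000/16 = 3125/2 Hz
Zero-padding interpolates the spectrum (finer frequency grid)
but does NOT improve the true spectral resolution (ability to resolve close frequencies).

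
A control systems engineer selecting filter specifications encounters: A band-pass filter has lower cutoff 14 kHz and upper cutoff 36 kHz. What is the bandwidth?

Bandwidth = f_high - f_low
= 36 kHz - 14 kHz = 22 kHz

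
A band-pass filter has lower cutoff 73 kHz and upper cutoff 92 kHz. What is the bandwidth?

Bandwidth = f_high - f_low
= 92 kHz - 73 kHz = 19 kHz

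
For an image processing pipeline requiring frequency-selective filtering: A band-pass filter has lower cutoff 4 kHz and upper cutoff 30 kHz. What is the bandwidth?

Bandwidth = f_high - f_low
= 30 kHz - 4 kHz = 26 kHz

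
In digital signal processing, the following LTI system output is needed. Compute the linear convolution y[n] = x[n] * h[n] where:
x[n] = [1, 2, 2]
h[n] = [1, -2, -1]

y[n] = sum_k x[k]*h[n-k]. Output length = len(x) + len(h) - 1 = 3 + 3 - 1 = 5.
y[0] = 1*1 = 1
y[1] = 2*1 + 1*-2 = 0
y[2] = 2*1 + 2*-2 + 1*-1 = -3
y[3] = 2*-2 + 2*-1 = -6
y[4] = 2*-1 = -2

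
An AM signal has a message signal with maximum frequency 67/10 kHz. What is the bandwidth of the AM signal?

In AM (double-sideband), the bandwidth is twice the message frequency.
BW = 2 * f_m = 2 * 67/10 kHz = 67/5 kHz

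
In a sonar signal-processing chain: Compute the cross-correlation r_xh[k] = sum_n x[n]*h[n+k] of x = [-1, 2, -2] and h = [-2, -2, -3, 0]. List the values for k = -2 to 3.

Both sequences indexed from 0 and zero outside their support.
Lags with overlap: k = -2 to 3.
  r_xh[-2] = x[2]*h[0] = 4
  r_xh[-1] = x[1]*h[0] + x[2]*h[1] = 0
  r_xh[0] = x[0]*h[0] + x[1]*h[1] + x[2]*h[2] = 4
  r_xh[1] = x[0]*h[1] + x[1]*h[2] + x[2]*h[3] = -4
  r_xh[2] = x[0]*h[2] + x[1]*h[3] = 3
  r_xh[3] = x[0]*h[3] = 0
r_xh = [4, 0, 4, -4, 3, 0] (for k = -2, ..., 3)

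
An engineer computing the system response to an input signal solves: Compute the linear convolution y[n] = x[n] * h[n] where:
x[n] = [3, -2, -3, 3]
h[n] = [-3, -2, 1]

y[n] = sum_k x[k]*h[n-k]. Output length = len(x) + len(h) - 1 = 4 + 3 - 1 = 6.
y[0] = 3*-3 = -9
y[1] = -2*-3 + 3*-2 = 0
y[2] = -3*-3 + -2*-2 + 3*1 = 16
y[3] = 3*-3 + -3*-2 + -2*1 = -5
y[4] = 3*-2 + -3*1 = -9
y[5] = 3*1 = 3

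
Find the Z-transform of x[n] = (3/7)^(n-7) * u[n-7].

Time-shifting property: if X(z) = Z{x[n]}, then Z{x[n-d]} = z^(-d) * X(z)
X(z) = z/(z - 3/7) for x[n] = (3/7)^n * u[n]
Z{x[n-7]} = z^(-7) * z/(z - 3/7) = z^(-6)/(z - 3/7)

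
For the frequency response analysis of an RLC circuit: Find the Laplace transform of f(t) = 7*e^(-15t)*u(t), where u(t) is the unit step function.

Standard Laplace transform pair:
e^(-at)*u(t) <-> 1/(s+a)
With a = 15: L{7*e^(-15t)*u(t)} = 7/(s+15), ROC: Re(s) > -15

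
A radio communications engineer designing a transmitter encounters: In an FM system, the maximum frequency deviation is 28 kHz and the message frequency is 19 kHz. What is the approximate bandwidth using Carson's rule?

Carson's rule: BW = 2*(delta_f + f_m)
= 2*(28 + 19) kHz = 94 kHz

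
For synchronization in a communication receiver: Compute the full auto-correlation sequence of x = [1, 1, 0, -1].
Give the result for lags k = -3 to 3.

r_xx[k] = sum_m x[m]*x[m+k], indexed from 0, for k = -3 to 3:
  r_xx[-3] = x[3]*x[0] = -1
  r_xx[-2] = x[2]*x[0] + x[3]*x[1] = -1
  r_xx[-1] = x[1]*x[0] + x[2]*x[1] + x[3]*x[2] = 1
  r_xx[0] = x[0]*x[0] + x[1]*x[1] + x[2]*x[2] + x[3]*x[3] = 3
  r_xx[1] = x[0]*x[1] + x[1]*x[2] + x[2]*x[3] = 1
  r_xx[2] = x[0]*x[2] + x[1]*x[3] = -1
  r_xx[3] = x[0]*x[3] = -1
r_xx = [-1, -1, 1, 3, 1, -1, -1]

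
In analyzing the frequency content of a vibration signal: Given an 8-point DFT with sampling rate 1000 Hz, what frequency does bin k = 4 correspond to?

The frequency of DFT bin k is: f_k = k * f_s / N
f_4 = 4 * 1000 / 8 = 500 Hz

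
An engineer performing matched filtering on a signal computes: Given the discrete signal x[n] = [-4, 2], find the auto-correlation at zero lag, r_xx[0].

The auto-correlation at zero lag r_xx[0] equals the signal energy.
r_xx[0] = sum of x[n]^2 = (-4)^2 + 2^2
= 16 + 4 = 20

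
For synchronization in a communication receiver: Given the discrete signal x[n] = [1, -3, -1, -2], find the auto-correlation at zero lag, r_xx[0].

The auto-correlation at zero lag r_xx[0] equals the signal energy.
r_xx[0] = sum of x[n]^2 = 1^2 + (-3)^2 + (-1)^2 + (-2)^2
= 1 + 9 + 1 + 4 = 15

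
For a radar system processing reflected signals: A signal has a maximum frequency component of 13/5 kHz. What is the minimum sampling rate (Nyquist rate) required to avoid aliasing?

By the Nyquist-Shannon sampling theorem,
the minimum sampling rate (Nyquist rate) must be at least 2 * f_max.
Nyquist rate = 2 * 13/5 kHz = 26/5 kHz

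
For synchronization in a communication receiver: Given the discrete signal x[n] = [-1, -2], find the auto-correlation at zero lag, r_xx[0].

The auto-correlation at zero lag r_xx[0] equals the signal energy.
r_xx[0] = sum of x[n]^2 = (-1)^2 + (-2)^2
= 1 + 4 = 5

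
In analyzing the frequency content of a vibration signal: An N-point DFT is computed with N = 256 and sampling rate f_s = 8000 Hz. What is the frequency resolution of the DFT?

DFT frequency resolution = f_s / N
= 8000 / 256 = 125/4 Hz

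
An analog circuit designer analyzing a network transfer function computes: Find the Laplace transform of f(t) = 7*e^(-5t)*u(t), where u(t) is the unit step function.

Standard Laplace transform pair:
e^(-at)*u(t) <-> 1/(s+a)
With a = 5: L{7*e^(-5t)*u(t)} = 7/(s+5), ROC: Re(s) > -5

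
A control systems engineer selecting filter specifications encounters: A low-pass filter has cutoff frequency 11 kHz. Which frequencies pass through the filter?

A low-pass filter passes all frequencies below the cutoff frequency 11 kHz and attenuates higher frequencies.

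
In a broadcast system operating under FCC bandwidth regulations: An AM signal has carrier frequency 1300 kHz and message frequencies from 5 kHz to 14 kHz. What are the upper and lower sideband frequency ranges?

Upper sideband (USB) = fc + [fm_low, fm_high] = 1300 + [5, 14] = [1305, 1314] kHz
Lower sideband (LSB) = fc - [fm_high, fm_low] = 1300 - [14, 5] = [1286, 1295] kHz
Total occupied spectrum: 1286 kHz to 1314 kHz (plus carrier at 1300 kHz)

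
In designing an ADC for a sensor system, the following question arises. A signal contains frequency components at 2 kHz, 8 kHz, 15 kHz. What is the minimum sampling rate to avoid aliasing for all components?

The highest frequency component is f_max = 15 kHz.
Nyquist rate = 2 * f_max = 2 * 15 kHz = 30 kHz.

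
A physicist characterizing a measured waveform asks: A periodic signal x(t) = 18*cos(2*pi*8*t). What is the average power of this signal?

Average power of A*cos(wt) is A^2/2.
P = 18^2 / 2 = 324/2 = 162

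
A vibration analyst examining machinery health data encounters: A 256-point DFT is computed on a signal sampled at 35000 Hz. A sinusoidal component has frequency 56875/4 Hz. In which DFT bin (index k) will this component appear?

DFT frequency resolution = f_s/N = 35000/256 = 4375/32 Hz
Bin index k = f_signal / resolution = 56875/4 / 4375/32 = 104
The signal frequency 56875/4 Hz falls in DFT bin k = 104.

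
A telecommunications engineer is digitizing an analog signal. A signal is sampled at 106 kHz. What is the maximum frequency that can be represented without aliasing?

The maximum frequency that can be represented without aliasing
is the Nyquist frequency: f_max = f_s / 2 = 106 kHz / 2 = 53 kHz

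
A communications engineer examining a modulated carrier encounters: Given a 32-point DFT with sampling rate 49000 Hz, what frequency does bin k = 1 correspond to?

The frequency of DFT bin k is: f_k = k * f_s / N
f_1 = 1 * 49000 / 32 = 6125/4 Hz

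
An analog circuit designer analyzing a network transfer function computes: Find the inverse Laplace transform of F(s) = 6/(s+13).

Standard pair: k/(s+a) <-> k*e^(-at)*u(t)
With k=6, a=13: f(t) = 6*e^(-13t)*u(t)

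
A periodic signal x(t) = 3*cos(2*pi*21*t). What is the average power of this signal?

Average power of A*cos(wt) is A^2/2.
P = 3^2 / 2 = 9/2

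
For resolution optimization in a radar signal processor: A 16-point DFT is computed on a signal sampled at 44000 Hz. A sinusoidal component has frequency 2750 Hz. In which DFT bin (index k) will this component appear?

DFT frequency resolution = f_s/N = 44000/16 = 2750 Hz
Bin index k = f_signal / resolution = 2750 / 2750 = 1
The signal frequency 2750 Hz falls in DFT bin k = 1.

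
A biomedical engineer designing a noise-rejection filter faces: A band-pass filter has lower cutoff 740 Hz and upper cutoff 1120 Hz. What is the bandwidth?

Bandwidth = f_high - f_low
= 1120 Hz - 740 Hz = 380 Hz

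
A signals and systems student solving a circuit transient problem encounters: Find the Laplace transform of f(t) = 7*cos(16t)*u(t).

Standard pair: cos(wt)*u(t) <-> s/(s^2+w^2)
With w = 16: L{7*cos(16t)*u(t)} = 7s/(s^2+256)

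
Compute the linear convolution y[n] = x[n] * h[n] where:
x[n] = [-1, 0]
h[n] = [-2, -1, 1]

y[n] = sum_k x[k]*h[n-k]. Output length = len(x) + len(h) - 1 = 2 + 3 - 1 = 4.
y[0] = -1*-2 = 2
y[1] = 0*-2 + -1*-1 = 1
y[2] = 0*-1 + -1*1 = -1
y[3] = 0*1 = 0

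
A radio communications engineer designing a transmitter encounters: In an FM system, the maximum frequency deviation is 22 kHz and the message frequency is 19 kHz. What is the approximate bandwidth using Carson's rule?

Carson's rule: BW = 2*(delta_f + f_m)
= 2*(22 + 19) kHz = 82 kHz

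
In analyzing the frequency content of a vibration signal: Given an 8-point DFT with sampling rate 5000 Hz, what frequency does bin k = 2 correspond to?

The frequency of DFT bin k is: f_k = k * f_s / N
f_2 = 2 * 5000 / 8 = 1250 Hz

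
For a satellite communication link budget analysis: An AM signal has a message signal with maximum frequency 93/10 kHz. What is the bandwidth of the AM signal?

In AM (double-sideband), the bandwidth is twice the message frequency.
BW = 2 * f_m = 2 * 93/10 kHz = 93/5 kHz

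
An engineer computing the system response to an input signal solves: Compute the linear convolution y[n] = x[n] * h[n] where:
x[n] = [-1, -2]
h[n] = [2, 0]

y[n] = sum_k x[k]*h[n-k]. Output length = len(x) + len(h) - 1 = 2 + 2 - 1 = 3.
y[0] = -1*2 = -2
y[1] = -2*2 + -1*0 = -4
y[2] = -2*0 = 0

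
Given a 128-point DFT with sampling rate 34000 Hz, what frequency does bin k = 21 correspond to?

The frequency of DFT bin k is: f_k = k * f_s / N
f_21 = 21 * 34000 / 128 = 44625/8 Hz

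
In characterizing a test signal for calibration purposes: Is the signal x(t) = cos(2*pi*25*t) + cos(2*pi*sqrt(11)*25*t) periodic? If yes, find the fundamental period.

f1 = 25 Hz, f2 = 25*sqrt(11) Hz
Ratio f2/f1 = sqrt(11), which is irrational.
Since the frequency ratio is irrational, no common period exists.
The signal is not periodic.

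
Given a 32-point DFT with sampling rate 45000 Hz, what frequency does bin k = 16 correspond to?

The frequency of DFT bin k is: f_k = k * f_s / N
f_16 = 16 * 45000 / 32 = 22500 Hz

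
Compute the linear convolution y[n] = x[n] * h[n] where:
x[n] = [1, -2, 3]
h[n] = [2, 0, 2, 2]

y[n] = sum_k x[k]*h[n-k]. Output length = len(x) + len(h) - 1 = 3 + 4 - 1 = 6.
y[0] = 1*2 = 2
y[1] = -2*2 + 1*0 = -4
y[2] = 3*2 + -2*0 + 1*2 = 8
y[3] = 3*0 + -2*2 + 1*2 = -2
y[4] = 3*2 + -2*2 = 2
y[5] = 3*2 = 6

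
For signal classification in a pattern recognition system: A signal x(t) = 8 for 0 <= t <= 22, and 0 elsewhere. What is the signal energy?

Energy = integral of |x(t)|^2 dt over the signal duration
= 8^2 * 22 = 64 * 22 = 1408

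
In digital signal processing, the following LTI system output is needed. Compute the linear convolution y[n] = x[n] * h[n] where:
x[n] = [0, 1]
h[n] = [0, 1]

y[n] = sum_k x[k]*h[n-k]. Output length = len(x) + len(h) - 1 = 2 + 2 - 1 = 3.
y[0] = 0*0 = 0
y[1] = 1*0 + 0*1 = 0
y[2] = 1*1 = 1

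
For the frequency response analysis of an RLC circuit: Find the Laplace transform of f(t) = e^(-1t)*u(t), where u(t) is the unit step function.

Standard Laplace transform pair:
e^(-at)*u(t) <-> 1/(s+a)
With a = 1: L{e^(-1t)*u(t)} = 1/(s+1), ROC: Re(s) > -1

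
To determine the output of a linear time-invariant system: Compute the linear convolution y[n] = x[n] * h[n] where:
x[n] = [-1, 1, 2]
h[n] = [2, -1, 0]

y[n] = sum_k x[k]*h[n-k]. Output length = len(x) + len(h) - 1 = 3 + 3 - 1 = 5.
y[0] = -1*2 = -2
y[1] = 1*2 + -1*-1 = 3
y[2] = 2*2 + 1*-1 + -1*0 = 3
y[3] = 2*-1 + 1*0 = -2
y[4] = 2*0 = 0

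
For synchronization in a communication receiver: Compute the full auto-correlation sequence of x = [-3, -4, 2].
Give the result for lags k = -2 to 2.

r_xx[k] = sum_m x[m]*x[m+k], indexed from 0, for k = -2 to 2:
  r_xx[-2] = x[2]*x[0] = -6
  r_xx[-1] = x[1]*x[0] + x[2]*x[1] = 4
  r_xx[0] = x[0]*x[0] + x[1]*x[1] + x[2]*x[2] = 29
  r_xx[1] = x[0]*x[1] + x[1]*x[2] = 4
  r_xx[2] = x[0]*x[2] = -6
r_xx = [-6, 4, 29, 4, -6]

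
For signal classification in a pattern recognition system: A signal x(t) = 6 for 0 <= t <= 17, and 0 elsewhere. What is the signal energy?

Energy = integral of |x(t)|^2 dt over the signal duration
= 6^2 * 17 = 36 * 17 = 612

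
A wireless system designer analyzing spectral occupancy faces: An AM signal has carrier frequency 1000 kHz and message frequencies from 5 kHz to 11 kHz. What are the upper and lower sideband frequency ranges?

Upper sideband (USB) = fc + [fm_low, fm_high] = 1000 + [5, 11] = [1005, 1011] kHz
Lower sideband (LSB) = fc - [fm_high, fm_low] = 1000 - [11, 5] = [989, 995] kHz
Total occupied spectrum: 989 kHz to 1011 kHz (plus carrier at 1000 kHz)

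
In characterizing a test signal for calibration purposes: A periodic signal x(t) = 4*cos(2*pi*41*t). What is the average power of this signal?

Average power of A*cos(wt) is A^2/2.
P = 4^2 / 2 = 16/2 = 8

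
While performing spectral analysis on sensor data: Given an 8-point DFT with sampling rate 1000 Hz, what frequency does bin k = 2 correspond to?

The frequency of DFT bin k is: f_k = k * f_s / N
f_2 = 2 * 1000 / 8 = 250 Hz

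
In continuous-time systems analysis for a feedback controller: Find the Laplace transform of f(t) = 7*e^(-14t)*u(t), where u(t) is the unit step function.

Standard Laplace transform pair:
e^(-at)*u(t) <-> 1/(s+a)
With a = 14: L{7*e^(-14t)*u(t)} = 7/(s+14), ROC: Re(s) > -14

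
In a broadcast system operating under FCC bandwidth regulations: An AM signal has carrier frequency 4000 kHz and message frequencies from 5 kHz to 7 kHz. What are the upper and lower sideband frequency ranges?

Upper sideband (USB) = fc + [fm_low, fm_high] = 4000 + [5, 7] = [4005, 4007] kHz
Lower sideband (LSB) = fc - [fm_high, fm_low] = 4000 - [7, 5] = [3993, 3995] kHz
Total occupied spectrum: 3993 kHz to 4007 kHz (plus carrier at 4000 kHz)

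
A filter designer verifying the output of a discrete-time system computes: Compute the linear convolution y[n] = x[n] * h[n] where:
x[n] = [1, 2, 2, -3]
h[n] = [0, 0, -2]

y[n] = sum_k x[k]*h[n-k]. Output length = len(x) + len(h) - 1 = 4 + 3 - 1 = 6.
y[0] = 1*0 = 0
y[1] = 2*0 + 1*0 = 0
y[2] = 2*0 + 2*0 + 1*-2 = -2
y[3] = -3*0 + 2*0 + 2*-2 = -4
y[4] = -3*0 + 2*-2 = -4
y[5] = -3*-2 = 6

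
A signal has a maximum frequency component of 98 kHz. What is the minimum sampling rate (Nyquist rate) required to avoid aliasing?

By the Nyquist-Shannon sampling theorem,
the minimum sampling rate (Nyquist rate) must be at least 2 * f_max.
Nyquist rate = 2 * 98 kHz = 196 kHz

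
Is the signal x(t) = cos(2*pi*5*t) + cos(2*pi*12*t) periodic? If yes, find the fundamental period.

f1 = 5 Hz, f2 = 12 Hz
Period T1 = 1/5, T2 = 1/12
Ratio T1/T2 = 12/5, which is rational.
The signal is periodic with fundamental period T = 1/GCD(5,12) = 1 s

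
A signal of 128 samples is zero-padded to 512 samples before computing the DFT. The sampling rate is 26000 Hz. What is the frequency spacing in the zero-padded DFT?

Original DFT: N = 128, resolution = f_s/N = 26000/128 = 1625/8 Hz
Zero-padded DFT: N = 512, resolution = f_s/N = 26000/512 = 1625/32 Hz
Zero-padding interpolates the spectrum (finer frequency grid)
but does NOT improve the true spectral resolution (ability to resolve close frequencies).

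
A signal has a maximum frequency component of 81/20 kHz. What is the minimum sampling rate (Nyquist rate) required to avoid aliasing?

By the Nyquist-Shannon sampling theorem,
the minimum sampling rate (Nyquist rate) must be at least 2 * f_max.
Nyquist rate = 2 * 81/20 kHz = 81/10 kHz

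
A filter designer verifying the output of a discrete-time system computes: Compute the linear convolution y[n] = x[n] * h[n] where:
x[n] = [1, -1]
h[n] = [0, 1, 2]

y[n] = sum_k x[k]*h[n-k]. Output length = len(x) + len(h) - 1 = 2 + 3 - 1 = 4.
y[0] = 1*0 = 0
y[1] = -1*0 + 1*1 = 1
y[2] = -1*1 + 1*2 = 1
y[3] = -1*2 = -2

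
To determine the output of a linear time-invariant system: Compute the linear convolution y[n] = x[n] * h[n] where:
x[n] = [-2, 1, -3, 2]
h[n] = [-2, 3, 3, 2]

y[n] = sum_k x[k]*h[n-k]. Output length = len(x) + len(h) - 1 = 4 + 4 - 1 = 7.
y[0] = -2*-2 = 4
y[1] = 1*-2 + -2*3 = -8
y[2] = -3*-2 + 1*3 + -2*3 = 3
y[3] = 2*-2 + -3*3 + 1*3 + -2*2 = -14
y[4] = 2*3 + -3*3 + 1*2 = -1
y[5] = 2*3 + -3*2 = 0
y[6] = 2*2 = 4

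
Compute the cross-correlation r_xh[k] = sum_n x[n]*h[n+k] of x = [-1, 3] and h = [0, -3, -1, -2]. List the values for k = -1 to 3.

Both sequences indexed from 0 and zero outside their support.
Lags with overlap: k = -1 to 3.
  r_xh[-1] = x[1]*h[0] = 0
  r_xh[0] = x[0]*h[0] + x[1]*h[1] = -9
  r_xh[1] = x[0]*h[1] + x[1]*h[2] = 0
  r_xh[2] = x[0]*h[2] + x[1]*h[3] = -5
  r_xh[3] = x[0]*h[3] = 2
r_xh = [0, -9, 0, -5, 2] (for k = -1, ..., 3)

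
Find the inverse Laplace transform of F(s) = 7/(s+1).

Standard pair: k/(s+a) <-> k*e^(-at)*u(t)
With k=7, a=1: f(t) = 7*e^(-t)*u(t)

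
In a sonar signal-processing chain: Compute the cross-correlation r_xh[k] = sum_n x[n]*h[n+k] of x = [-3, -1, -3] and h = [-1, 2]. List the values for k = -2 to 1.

Both sequences indexed from 0 and zero outside their support.
Lags with overlap: k = -2 to 1.
  r_xh[-2] = x[2]*h[0] = 3
  r_xh[-1] = x[1]*h[0] + x[2]*h[1] = -5
  r_xh[0] = x[0]*h[0] + x[1]*h[1] = 1
  r_xh[1] = x[0]*h[1] = -6
r_xh = [3, -5, 1, -6] (for k = -2, ..., 1)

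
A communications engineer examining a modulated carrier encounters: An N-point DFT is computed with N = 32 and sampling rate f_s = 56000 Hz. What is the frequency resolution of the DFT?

DFT frequency resolution = f_s / N
= 56000 / 32 = 1750 Hz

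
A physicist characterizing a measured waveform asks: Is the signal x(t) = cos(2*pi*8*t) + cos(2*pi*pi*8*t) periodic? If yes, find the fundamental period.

f1 = 8 Hz, f2 = 8*pi Hz
Ratio f2/f1 = pi, which is irrational.
Since the frequency ratio is irrational, no common period exists.
The signal is not periodic.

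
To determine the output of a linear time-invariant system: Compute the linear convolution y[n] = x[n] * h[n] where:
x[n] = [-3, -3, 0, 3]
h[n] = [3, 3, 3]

y[n] = sum_k x[k]*h[n-k]. Output length = len(x) + len(h) - 1 = 4 + 3 - 1 = 6.
y[0] = -3*3 = -9
y[1] = -3*3 + -3*3 = -18
y[2] = 0*3 + -3*3 + -3*3 = -18
y[3] = 3*3 + 0*3 + -3*3 = 0
y[4] = 3*3 + 0*3 = 9
y[5] = 3*3 = 9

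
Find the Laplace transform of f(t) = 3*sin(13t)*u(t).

Standard pair: sin(wt)*u(t) <-> w/(s^2+w^2)
With w = 13: L{3*sin(13t)*u(t)} = 39/(s^2+169)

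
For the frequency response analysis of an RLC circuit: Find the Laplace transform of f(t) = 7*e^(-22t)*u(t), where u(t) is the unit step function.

Standard Laplace transform pair:
e^(-at)*u(t) <-> 1/(s+a)
With a = 22: L{7*e^(-22t)*u(t)} = 7/(s+22), ROC: Re(s) > -22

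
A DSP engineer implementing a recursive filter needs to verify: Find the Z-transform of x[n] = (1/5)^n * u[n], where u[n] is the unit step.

The Z-transform of a^n * u[n] is z/(z-a) for |z| > |a|.
Here a = 1/5, so X(z) = z/(z - (1/5)) = 5z/(5z - 1)
ROC: |z| > 1/5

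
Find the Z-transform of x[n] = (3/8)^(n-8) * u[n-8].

Time-shifting property: if X(z) = Z{x[n]}, then Z{x[n-d]} = z^(-d) * X(z)
X(z) = z/(z - 3/8) for x[n] = (3/8)^n * u[n]
Z{x[n-8]} = z^(-8) * z/(z - 3/8) = z^(-7)/(z - 3/8)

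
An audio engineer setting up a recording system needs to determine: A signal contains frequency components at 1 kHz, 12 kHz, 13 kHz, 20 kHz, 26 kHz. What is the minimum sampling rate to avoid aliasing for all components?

The highest frequency component is f_max = 26 kHz.
Nyquist rate = 2 * f_max = 2 * 26 kHz = 52 kHz.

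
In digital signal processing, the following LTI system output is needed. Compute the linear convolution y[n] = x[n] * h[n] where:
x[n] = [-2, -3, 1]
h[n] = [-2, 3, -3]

y[n] = sum_k x[k]*h[n-k]. Output length = len(x) + len(h) - 1 = 3 + 3 - 1 = 5.
y[0] = -2*-2 = 4
y[1] = -3*-2 + -2*3 = 0
y[2] = 1*-2 + -3*3 + -2*-3 = -5
y[3] = 1*3 + -3*-3 = 12
y[4] = 1*-3 = -3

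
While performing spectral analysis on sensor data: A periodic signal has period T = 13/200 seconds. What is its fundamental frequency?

The fundamental frequency is the reciprocal of the period.
f = 1/T = 1/(13/200) = 200/13 Hz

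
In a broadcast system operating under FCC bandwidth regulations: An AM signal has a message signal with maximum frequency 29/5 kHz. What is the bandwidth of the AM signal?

In AM (double-sideband), the bandwidth is twice the message frequency.
BW = 2 * f_m = 2 * 29/5 kHz = 58/5 kHz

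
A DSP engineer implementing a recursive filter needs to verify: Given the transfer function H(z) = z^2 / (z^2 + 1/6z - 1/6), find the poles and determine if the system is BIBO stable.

Poles are roots of the denominator: z^2 + 1/6z - 1/6 = 0.
Quadratic formula: z = [-(1/6) +/- sqrt((1/6)^2 - 4*(-1/6))] / 2
Discriminant = 1/36 + 2/3 = 25/36; sqrt = 5/6.
z = (-1/6 +/- 5/6) / 2 => z = 1/3 or z = -1/2.
|p1| = 1/3, |p2| = 1/2.
For BIBO stability, all poles must lie inside the unit circle (|p| < 1).
System is STABLE since both |p| < 1.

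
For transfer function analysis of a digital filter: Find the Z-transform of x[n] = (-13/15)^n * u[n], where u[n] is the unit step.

The Z-transform of a^n * u[n] is z/(z-a) for |z| > |a|.
Here a = -13/15, so X(z) = z/(z - (-13/15)) = 15z/(15z + 13)
ROC: |z| > 13/15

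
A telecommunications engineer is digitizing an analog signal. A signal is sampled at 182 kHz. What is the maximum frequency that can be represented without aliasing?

The maximum frequency that can be represented without aliasing
is the Nyquist frequency: f_max = f_s / 2 = 182 kHz / 2 = 91 kHz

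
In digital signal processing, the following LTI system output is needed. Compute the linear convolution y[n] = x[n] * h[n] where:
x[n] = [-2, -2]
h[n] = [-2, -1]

y[n] = sum_k x[k]*h[n-k]. Output length = len(x) + len(h) - 1 = 2 + 2 - 1 = 3.
y[0] = -2*-2 = 4
y[1] = -2*-2 + -2*-1 = 6
y[2] = -2*-1 = 2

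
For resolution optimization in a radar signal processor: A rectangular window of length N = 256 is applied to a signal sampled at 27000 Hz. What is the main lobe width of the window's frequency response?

For a rectangular window of length N,
the main lobe width in frequency is 2*f_s/N.
= 2*27000/256 = 3375/16 Hz
This determines the minimum frequency separation for resolving two sinusoids.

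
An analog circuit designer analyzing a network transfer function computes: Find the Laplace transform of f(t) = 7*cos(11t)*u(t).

Standard pair: cos(wt)*u(t) <-> s/(s^2+w^2)
With w = 11: L{7*cos(11t)*u(t)} = 7s/(s^2+121)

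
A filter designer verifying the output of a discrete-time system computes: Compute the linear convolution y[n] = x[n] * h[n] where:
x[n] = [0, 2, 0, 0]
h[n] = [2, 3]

y[n] = sum_k x[k]*h[n-k]. Output length = len(x) + len(h) - 1 = 4 + 2 - 1 = 5.
y[0] = 0*2 = 0
y[1] = 2*2 + 0*3 = 4
y[2] = 0*2 + 2*3 = 6
y[3] = 0*2 + 0*3 = 0
y[4] = 0*3 = 0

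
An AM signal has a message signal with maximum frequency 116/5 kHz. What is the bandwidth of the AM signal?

In AM (double-sideband), the bandwidth is twice the message frequency.
BW = 2 * f_m = 2 * 116/5 kHz = 232/5 kHz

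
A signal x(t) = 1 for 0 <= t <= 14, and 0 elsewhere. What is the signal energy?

Energy = integral of |x(t)|^2 dt over the signal duration
= 1^2 * 14 = 1 * 14 = 14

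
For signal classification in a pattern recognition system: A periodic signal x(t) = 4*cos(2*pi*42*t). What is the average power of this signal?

Average power of A*cos(wt) is A^2/2.
P = 4^2 / 2 = 16/2 = 8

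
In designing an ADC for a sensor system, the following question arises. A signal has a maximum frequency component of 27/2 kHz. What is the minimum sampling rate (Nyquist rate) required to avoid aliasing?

By the Nyquist-Shannon sampling theorem,
the minimum sampling rate (Nyquist rate) must be at least 2 * f_max.
Nyquist rate = 2 * 27/2 kHz = 27 kHz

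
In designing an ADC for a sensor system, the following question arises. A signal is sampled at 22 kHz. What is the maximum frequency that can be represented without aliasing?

The maximum frequency that can be represented without aliasing
is the Nyquist frequency: f_max = f_s / 2 = 22 kHz / 2 = 11 kHz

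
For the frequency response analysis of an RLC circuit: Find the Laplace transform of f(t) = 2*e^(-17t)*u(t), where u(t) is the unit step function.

Standard Laplace transform pair:
e^(-at)*u(t) <-> 1/(s+a)
With a = 17: L{2*e^(-17t)*u(t)} = 2/(s+17), ROC: Re(s) > -17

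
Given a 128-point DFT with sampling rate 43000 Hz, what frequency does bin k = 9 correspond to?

The frequency of DFT bin k is: f_k = k * f_s / N
f_9 = 9 * 43000 / 128 = 48375/16 Hz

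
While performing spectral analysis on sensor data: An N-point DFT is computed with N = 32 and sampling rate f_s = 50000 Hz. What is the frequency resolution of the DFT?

DFT frequency resolution = f_s / N
= 50000 / 32 = 3125/2 Hz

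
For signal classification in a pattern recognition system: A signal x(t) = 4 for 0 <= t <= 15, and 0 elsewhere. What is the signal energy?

Energy = integral of |x(t)|^2 dt over the signal duration
= 4^2 * 15 = 16 * 15 = 240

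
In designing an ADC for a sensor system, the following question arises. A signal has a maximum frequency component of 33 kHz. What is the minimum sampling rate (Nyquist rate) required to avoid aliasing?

By the Nyquist-Shannon sampling theorem,
the minimum sampling rate (Nyquist rate) must be at least 2 * f_max.
Nyquist rate = 2 * 33 kHz = 66 kHz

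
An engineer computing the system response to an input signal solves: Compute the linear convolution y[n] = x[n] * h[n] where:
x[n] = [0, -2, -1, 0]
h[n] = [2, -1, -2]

y[n] = sum_k x[k]*h[n-k]. Output length = len(x) + len(h) - 1 = 4 + 3 - 1 = 6.
y[0] = 0*2 = 0
y[1] = -2*2 + 0*-1 = -4
y[2] = -1*2 + -2*-1 + 0*-2 = 0
y[3] = 0*2 + -1*-1 + -2*-2 = 5
y[4] = 0*-1 + -1*-2 = 2
y[5] = 0*-2 = 0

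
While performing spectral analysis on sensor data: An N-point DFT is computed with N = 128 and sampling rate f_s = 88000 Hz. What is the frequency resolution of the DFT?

DFT frequency resolution = f_s / N
= 88000 / 128 = 1375/2 Hz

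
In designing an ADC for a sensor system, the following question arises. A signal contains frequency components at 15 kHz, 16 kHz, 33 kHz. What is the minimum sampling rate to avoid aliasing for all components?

The highest frequency component is f_max = 33 kHz.
Nyquist rate = 2 * f_max = 2 * 33 kHz = 66 kHz.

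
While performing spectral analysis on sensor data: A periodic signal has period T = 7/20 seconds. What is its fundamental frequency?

The fundamental frequency is the reciprocal of the period.
f = 1/T = 1/(7/20) = 20/7 Hz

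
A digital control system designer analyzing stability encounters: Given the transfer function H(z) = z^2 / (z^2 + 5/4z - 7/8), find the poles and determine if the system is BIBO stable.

Poles are roots of the denominator: z^2 + 5/4z - 7/8 = 0.
Quadratic formula: z = [-(5/4) +/- sqrt((5/4)^2 - 4*(-7/8))] / 2
Discriminant = 25/16 + 7/2 = 81/16; sqrt = 9/4.
z = (-5/4 +/- 9/4) / 2 => z = 1/2 or z = -7/4.
|p1| = 7/4, |p2| = 1/2.
For BIBO stability, all poles must lie inside the unit circle (|p| < 1).
System is UNSTABLE since at least one |p| >= 1.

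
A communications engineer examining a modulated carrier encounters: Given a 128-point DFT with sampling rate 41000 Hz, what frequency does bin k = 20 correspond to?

The frequency of DFT bin k is: f_k = k * f_s / N
f_20 = 20 * 41000 / 128 = 25625/4 Hz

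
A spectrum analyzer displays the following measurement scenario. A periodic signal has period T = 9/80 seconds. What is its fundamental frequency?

The fundamental frequency is the reciprocal of the period.
f = 1/T = 1/(9/80) = 80/9 Hz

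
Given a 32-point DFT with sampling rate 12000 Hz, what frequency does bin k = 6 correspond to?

The frequency of DFT bin k is: f_k = k * f_s / N
f_6 = 6 * 12000 / 32 = 2250 Hz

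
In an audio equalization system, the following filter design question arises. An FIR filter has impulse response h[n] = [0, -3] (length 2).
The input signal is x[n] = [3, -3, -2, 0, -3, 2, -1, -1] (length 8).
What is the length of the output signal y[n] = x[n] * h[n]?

For linear convolution, the output length is:
len(y) = len(x) + len(h) - 1 = 8 + 2 - 1 = 9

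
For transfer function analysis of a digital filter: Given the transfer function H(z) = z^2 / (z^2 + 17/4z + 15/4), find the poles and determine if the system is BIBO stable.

Poles are roots of the denominator: z^2 + 17/4z + 15/4 = 0.
Quadratic formula: z = [-(17/4) +/- sqrt((17/4)^2 - 4*(15/4))] / 2
Discriminant = 289/16 - 15 = 49/16; sqrt = 7/4.
z = (-17/4 +/- 7/4) / 2 => z = -5/4 or z = -3.
|p1| = 3, |p2| = 5/4.
For BIBO stability, all poles must lie inside the unit circle (|p| < 1).
System is UNSTABLE since at least one |p| >= 1.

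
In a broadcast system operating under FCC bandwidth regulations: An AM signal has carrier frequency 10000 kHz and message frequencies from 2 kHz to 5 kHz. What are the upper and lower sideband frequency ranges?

Upper sideband (USB) = fc + [fm_low, fm_high] = 10000 + [2, 5] = [10002, 10005] kHz
Lower sideband (LSB) = fc - [fm_high, fm_low] = 10000 - [5, 2] = [9995, 9998] kHz
Total occupied spectrum: 9995 kHz to 10005 kHz (plus carrier at 10000 kHz)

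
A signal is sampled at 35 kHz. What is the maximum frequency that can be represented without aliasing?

The maximum frequency that can be represented without aliasing
is the Nyquist frequency: f_max = f_s / 2 = 35 kHz / 2 = 35/2 kHz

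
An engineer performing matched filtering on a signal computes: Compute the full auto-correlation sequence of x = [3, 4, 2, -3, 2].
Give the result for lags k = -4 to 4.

r_xx[k] = sum_m x[m]*x[m+k], indexed from 0, for k = -4 to 4:
  r_xx[-4] = x[4]*x[0] = 6
  r_xx[-3] = x[3]*x[0] + x[4]*x[1] = -1
  r_xx[-2] = x[2]*x[0] + x[3]*x[1] + x[4]*x[2] = -2
  r_xx[-1] = x[1]*x[0] + x[2]*x[1] + x[3]*x[2] + x[4]*x[3] = 8
  r_xx[0] = x[0]*x[0] + x[1]*x[1] + x[2]*x[2] + x[3]*x[3] + x[4]*x[4] = 42
  r_xx[1] = x[0]*x[1] + x[1]*x[2] + x[2]*x[3] + x[3]*x[4] = 8
  r_xx[2] = x[0]*x[2] + x[1]*x[3] + x[2]*x[4] = -2
  r_xx[3] = x[0]*x[3] + x[1]*x[4] = -1
  r_xx[4] = x[0]*x[4] = 6
r_xx = [6, -1, -2, 8, 42, 8, -2, -1, 6]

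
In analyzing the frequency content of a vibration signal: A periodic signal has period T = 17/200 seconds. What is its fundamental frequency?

The fundamental frequency is the reciprocal of the period.
f = 1/T = 1/(17/200) = 200/17 Hz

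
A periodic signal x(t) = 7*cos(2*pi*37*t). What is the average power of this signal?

Average power of A*cos(wt) is A^2/2.
P = 7^2 / 2 = 49/2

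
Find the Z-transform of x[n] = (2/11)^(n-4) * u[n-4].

Time-shifting property: if X(z) = Z{x[n]}, then Z{x[n-d]} = z^(-d) * X(z)
X(z) = z/(z - 2/11) for x[n] = (2/11)^n * u[n]
Z{x[n-4]} = z^(-4) * z/(z - 2/11) = z^(-3)/(z - 2/11)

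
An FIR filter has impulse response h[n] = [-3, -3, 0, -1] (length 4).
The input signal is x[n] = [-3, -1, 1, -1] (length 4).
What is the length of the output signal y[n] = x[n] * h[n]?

For linear convolution, the output length is:
len(y) = len(x) + len(h) - 1 = 4 + 4 - 1 = 7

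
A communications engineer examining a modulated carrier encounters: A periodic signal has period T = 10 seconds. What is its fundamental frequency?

The fundamental frequency is the reciprocal of the period.
f = 1/T = 1/(10) = 1/10 Hz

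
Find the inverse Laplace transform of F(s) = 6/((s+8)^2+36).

Standard pair: w/((s+a)^2+w^2) <-> e^(-at)*sin(wt)*u(t)
With a=8, w=6: f(t) = e^(-8t)*sin(6t)*u(t)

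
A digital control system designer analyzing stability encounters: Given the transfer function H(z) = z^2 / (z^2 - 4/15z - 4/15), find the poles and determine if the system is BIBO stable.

Poles are roots of the denominator: z^2 - 4/15z - 4/15 = 0.
Quadratic formula: z = [-(-4/15) +/- sqrt((-4/15)^2 - 4*(-4/15))] / 2
Discriminant = 16/225 + 16/15 = 256/225; sqrt = 16/15.
z = (4/15 +/- 16/15) / 2 => z = 2/3 or z = -2/5.
|p1| = 2/3, |p2| = 2/5.
For BIBO stability, all poles must lie inside the unit circle (|p| < 1).
System is STABLE since both |p| < 1.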